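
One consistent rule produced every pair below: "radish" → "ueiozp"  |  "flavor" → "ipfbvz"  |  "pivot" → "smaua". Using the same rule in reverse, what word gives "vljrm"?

In radish: r→u is +3, a→e is +4, d→i is +5, i→o is +6 — the shift increases by 1 each position. Each letter shifts forward by (position + 3), i.e. 3, 4, 5, … — the shift grows by one for each successive letter.
Reversing it on vljrm: v−3=s, l−4=h, j−5=e, r−6=l, m−7=f.

shelf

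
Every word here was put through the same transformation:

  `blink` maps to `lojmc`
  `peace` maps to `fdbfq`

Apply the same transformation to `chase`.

ftbid

The output letters match the input read backwards, each shifted +1: blink reversed is knilb. Two steps: reverse the string, then apply a Caesar shift of +1.
On chase: reverse → esahc; then shift: e+1=f, s+1=t, a+1=b, h+1=i, c+1=d.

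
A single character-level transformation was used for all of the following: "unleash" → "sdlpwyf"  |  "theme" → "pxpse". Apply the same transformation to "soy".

Read the word backwards and shift each letter +11.
Applying it to soy: reverse → yos; then shift: y+11=j, o+11=z, s+11=d.

jzd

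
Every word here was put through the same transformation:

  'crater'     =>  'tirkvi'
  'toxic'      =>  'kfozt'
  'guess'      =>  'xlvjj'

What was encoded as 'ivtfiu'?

record

Each letter is shifted forward by 17 in the alphabet (a Caesar shift of +17).
Undoing it on ivtfiu: i−17=r, v−17=e, t−17=c, f−17=o, i−17=r, u−17=d.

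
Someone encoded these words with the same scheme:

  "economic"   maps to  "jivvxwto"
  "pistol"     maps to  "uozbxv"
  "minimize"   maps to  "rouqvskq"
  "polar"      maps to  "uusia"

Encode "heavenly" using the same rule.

mkhdnxwk

In economic: e→j is +5, c→i is +6, o→v is +7, n→v is +8 — the shift increases by 1 each position. The shift increases by 1 at each position, starting from +5: 5, 6, 7, ….
On heavenly: h+5=m, e+6=k, a+7=h, v+8=d, e+9=n, n+10=x, l+11=w, y+12=k.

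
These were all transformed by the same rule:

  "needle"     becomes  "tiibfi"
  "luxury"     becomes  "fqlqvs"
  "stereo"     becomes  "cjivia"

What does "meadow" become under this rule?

migbae

Treating letters as 0–25, the rule is x ↦ 7x + 6 (mod 26).
On meadow: m(12)→7·12+6≡12=m; e(4)→7·4+6≡8=i; a(0)→7·0+6≡6=g; d(3)→7·3+6≡1=b; o(14)→7·14+6≡0=a; w(22)→7·22+6≡4=e (all mod 26).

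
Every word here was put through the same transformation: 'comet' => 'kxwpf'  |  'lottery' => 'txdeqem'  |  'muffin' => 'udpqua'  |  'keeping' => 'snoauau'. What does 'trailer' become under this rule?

baktxrf

The shift increases by 1 at each position, starting from +8: 8, 9, 10, ….
Applying it to trailer: t+8=b, r+9=a, a+10=k, i+11=t, l+12=x, e+13=r, r+14=f.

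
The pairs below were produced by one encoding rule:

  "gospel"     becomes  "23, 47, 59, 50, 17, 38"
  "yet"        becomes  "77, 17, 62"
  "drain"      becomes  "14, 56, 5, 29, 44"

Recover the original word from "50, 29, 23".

With a=1..z=26, the number is 3·pos + 2.
Reversing it on 50, 29, 23: 50→(50−2)÷3=16=p, 29→(29−2)÷3=9=i, 23→(23−2)÷3=7=g.

pig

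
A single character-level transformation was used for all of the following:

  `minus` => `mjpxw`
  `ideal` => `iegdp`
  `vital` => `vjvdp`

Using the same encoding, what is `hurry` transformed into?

hvtuc

In minus: m→m is +0, i→j is +1, n→p is +2, u→x is +3 — the shift increases by 1 each position. Letter i (0-indexed) is shifted by i+0, so successive shifts are 0, 1, 2, ….
Applying it to hurry: h+0=h, u+1=v, r+2=t, r+3=u, y+4=c.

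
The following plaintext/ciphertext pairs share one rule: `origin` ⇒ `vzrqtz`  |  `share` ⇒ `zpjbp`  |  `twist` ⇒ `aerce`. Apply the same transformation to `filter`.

mqudpd

In origin: o→v is +7, r→z is +8, i→r is +9, g→q is +10 — the shift increases by 1 each position. Letter i (0-indexed) is shifted by i+7, so successive shifts are 7, 8, 9, ….
Applying it to filter: f+7=m, i+8=q, l+9=u, t+10=d, e+11=p, r+12=d.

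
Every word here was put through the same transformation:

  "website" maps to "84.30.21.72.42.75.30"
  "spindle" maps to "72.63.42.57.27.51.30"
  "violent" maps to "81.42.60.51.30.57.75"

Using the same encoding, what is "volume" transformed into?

w(#23)→84 and e(#5)→30: differences scale by 3, so n = 3·pos + 15. With a=1..z=26, the number is 3·pos + 15.
On volume: v=22→81, o=15→60, l=12→51, u=21→78, m=13→54, e=5→30.

81.60.51.78.54.30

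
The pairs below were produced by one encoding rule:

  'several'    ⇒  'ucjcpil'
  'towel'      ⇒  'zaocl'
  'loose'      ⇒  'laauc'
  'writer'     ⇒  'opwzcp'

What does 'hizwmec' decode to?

s(18)→u(20) and e(4)→c(2) fit y≡5x+8 (mod 26); the inverse of 5 mod 26 is 21. Treating letters as 0–25, the rule is x ↦ 5x + 8 (mod 26).
Decoding hizwmec: h(7)→21·(7−8)≡5=f; i(8)→21·(8−8)≡0=a; z(25)→21·(25−8)≡19=t; w(22)→21·(22−8)≡8=i; m(12)→21·(12−8)≡6=g; e(4)→21·(4−8)≡20=u; c(2)→21·(2−8)≡4=e (all mod 26).

fatigue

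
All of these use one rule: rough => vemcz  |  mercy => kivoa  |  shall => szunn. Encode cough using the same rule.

oemcz

This is an affine cipher: with a=0,…,z=25, each position x becomes (23x+20) mod 26.
Applying it to cough: c(2)→23·2+20≡14=o; o(14)→23·14+20≡4=e; u(20)→23·20+20≡12=m; g(6)→23·6+20≡2=c; h(7)→23·7+20≡25=z (all mod 26).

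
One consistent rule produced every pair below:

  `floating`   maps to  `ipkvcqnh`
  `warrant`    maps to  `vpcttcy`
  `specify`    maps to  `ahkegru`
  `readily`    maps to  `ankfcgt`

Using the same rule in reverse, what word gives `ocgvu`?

The output letters match the input read backwards, each shifted +2: floating reversed is gnitaolf. Two steps: reverse the string, then apply a Caesar shift of +2.
Undoing it on ocgvu: shift back: o−2=m, c−2=a, g−2=e, v−2=t, u−2=s → maets; then reverse → steam.

steam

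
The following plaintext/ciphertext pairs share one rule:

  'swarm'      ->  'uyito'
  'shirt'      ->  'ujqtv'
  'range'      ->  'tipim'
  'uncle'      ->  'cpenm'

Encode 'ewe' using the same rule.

mym

The rule splits by letter class: vowels +8, consonants +2.
For ewe: e(vowel)+8=m, w(cons)+2=y, e(vowel)+8=m.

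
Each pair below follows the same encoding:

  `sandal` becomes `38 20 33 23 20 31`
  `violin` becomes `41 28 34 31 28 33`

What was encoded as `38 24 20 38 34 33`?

s is letter #19 and maps to 38: an offset of 19. Each letter is replaced by its alphabet position (a=1..z=26) + 19.
Undoing it on 38 24 20 38 34 33: 38→(38−19)÷1=19=s, 24→(24−19)÷1=5=e, 20→(20−19)÷1=1=a, 38→(38−19)÷1=19=s, 34→(34−19)÷1=15=o, 33→(33−19)÷1=14=n.

season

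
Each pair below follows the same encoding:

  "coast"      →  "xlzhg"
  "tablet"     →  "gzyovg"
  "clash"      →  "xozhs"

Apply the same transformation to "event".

vevmg

Each pair mirrors across the alphabet (c↔x, o↔l, a↔z): positions sum to 25. Each letter is replaced by its mirror in the alphabet: a↔z, b↔y, c↔x, and so on (the Atbash cipher).
On event: e↔v, v↔e, e↔v, n↔m, t↔g.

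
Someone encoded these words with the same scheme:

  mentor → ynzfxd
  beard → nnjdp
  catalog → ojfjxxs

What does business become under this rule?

nderznee

The shift depends on letter class: consonant m→y is +12, but vowel e→n is +9. The rule splits by letter class: vowels +9, consonants +12.
Applying it to business: b(cons)+12=n, u(vowel)+9=d, s(cons)+12=e, i(vowel)+9=r, n(cons)+12=z, e(vowel)+9=n, s(cons)+12=e, s(cons)+12=e.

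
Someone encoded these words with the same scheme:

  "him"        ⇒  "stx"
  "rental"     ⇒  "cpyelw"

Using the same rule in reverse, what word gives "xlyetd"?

Compare letters: h→s is +11, i→t is +11, m→x is +11 — a constant shift. It's a constant shift of +11 (ROT11).
Reversing it on xlyetd: x−11=m, l−11=a, y−11=n, e−11=t, t−11=i, d−11=s.

mantis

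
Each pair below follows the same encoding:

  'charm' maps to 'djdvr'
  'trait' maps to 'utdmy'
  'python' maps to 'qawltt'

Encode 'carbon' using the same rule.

dcuftt

In charm: c→d is +1, h→j is +2, a→d is +3, r→v is +4 — the shift increases by 1 each position. Letter i (0-indexed) is shifted by i+1, so successive shifts are 1, 2, 3, ….
Applying it to carbon: c+1=d, a+2=c, r+3=u, b+4=f, o+5=t, n+6=t.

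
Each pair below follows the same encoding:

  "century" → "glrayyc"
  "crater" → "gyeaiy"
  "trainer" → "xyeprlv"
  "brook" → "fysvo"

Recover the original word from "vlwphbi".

residue

Shifts by position in century: pos 0: c→g (+4), pos 1: e→l (+7), pos 2: n→r (+4), pos 3: t→a (+7) — repeating every 2. A repeating key of period 2 is used — shifts +4, +7 over and over.
Undoing it on vlwphbi: v−4=r, l−7=e, w−4=s, p−7=i, h−4=d, b−7=u, i−4=e.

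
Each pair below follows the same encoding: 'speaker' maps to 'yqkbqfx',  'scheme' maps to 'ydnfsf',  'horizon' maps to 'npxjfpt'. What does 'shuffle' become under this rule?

yiaglmk

The shifts repeat in a cycle of length 2: positions 0,1,… shift by +6, +1, then the pattern repeats.
For shuffle: s+6=y, h+1=i, u+6=a, f+1=g, f+6=l, l+1=m, e+6=k.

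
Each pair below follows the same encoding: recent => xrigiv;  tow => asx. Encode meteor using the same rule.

vsixiq

Two steps: reverse the string, then apply a Caesar shift of +4.
For meteor: reverse → roetem; then shift: r+4=v, o+4=s, e+4=i, t+4=x, e+4=i, m+4=q.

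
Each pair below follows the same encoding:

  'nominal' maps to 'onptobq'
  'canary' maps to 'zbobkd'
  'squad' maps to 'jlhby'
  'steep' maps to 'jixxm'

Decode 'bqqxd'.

alley

n(13)→o(14) and o(14)→n(13) fit y≡25x+1 (mod 26); the inverse of 25 mod 26 is 25. Each letter's alphabet position (a=0..z=25) is mapped through 25·x+1 mod 26 — an affine cipher.
Reversing it on bqqxd: b(1)→25·(1−1)≡0=a; q(16)→25·(16−1)≡11=l; q(16)→25·(16−1)≡11=l; x(23)→25·(23−1)≡4=e; d(3)→25·(3−1)≡24=y (all mod 26).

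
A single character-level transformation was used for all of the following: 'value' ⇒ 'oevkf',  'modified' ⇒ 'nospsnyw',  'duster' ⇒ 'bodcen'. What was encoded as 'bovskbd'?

The word is reversed, then every letter is shifted forward by 10.
Reversing it on bovskbd: shift back: b−10=r, o−10=e, v−10=l, s−10=i, k−10=a, b−10=r, d−10=t → reliart; then reverse → trailer.

trailer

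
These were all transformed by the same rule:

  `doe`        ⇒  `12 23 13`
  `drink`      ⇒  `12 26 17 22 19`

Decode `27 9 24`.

sap

d is letter #4 and maps to 12: an offset of 8. Each letter is replaced by its alphabet position (a=1..z=26) + 8.
Reversing it on 27 9 24: 27→(27−8)÷1=19=s, 9→(9−8)÷1=1=a, 24→(24−8)÷1=16=p.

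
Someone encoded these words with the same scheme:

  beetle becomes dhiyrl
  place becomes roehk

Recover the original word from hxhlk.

In beetle: b→d is +2, e→h is +3, e→i is +4, t→y is +5 — the shift increases by 1 each position. The shift increases by 1 at each position, starting from +2: 2, 3, 4, ….
Decoding hxhlk: h−2=f, x−3=u, h−4=d, l−5=g, k−6=e.

fudge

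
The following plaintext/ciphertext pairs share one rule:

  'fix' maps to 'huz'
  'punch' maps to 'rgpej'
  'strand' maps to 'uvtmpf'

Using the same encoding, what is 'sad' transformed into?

umf

The rule splits by letter class: vowels +12, consonants +2.
Applying it to sad: s(cons)+2=u, a(vowel)+12=m, d(cons)+2=f.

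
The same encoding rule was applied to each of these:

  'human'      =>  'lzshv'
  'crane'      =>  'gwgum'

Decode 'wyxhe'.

straw

In human: h→l is +4, u→z is +5, m→s is +6, a→h is +7 — the shift increases by 1 each position. The shift increases by 1 at each position, starting from +4: 4, 5, 6, ….
Decoding wyxhe: w−4=s, y−5=t, x−6=r, h−7=a, e−8=w.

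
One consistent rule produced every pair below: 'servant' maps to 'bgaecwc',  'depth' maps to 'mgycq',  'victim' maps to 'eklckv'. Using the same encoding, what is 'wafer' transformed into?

fcoga

The rule splits by letter class: vowels +2, consonants +9.
For wafer: w(cons)+9=f, a(vowel)+2=c, f(cons)+9=o, e(vowel)+2=g, r(cons)+9=a.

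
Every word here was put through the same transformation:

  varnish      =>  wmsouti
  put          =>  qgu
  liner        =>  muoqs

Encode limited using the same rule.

munuuqe

The shift depends on letter class: consonant v→w is +1, but vowel a→m is +12. Two shifts are in play — +12 for a/e/i/o/u, +1 for every other letter.
On limited: l(cons)+1=m, i(vowel)+12=u, m(cons)+1=n, i(vowel)+12=u, t(cons)+1=u, e(vowel)+12=q, d(cons)+1=e.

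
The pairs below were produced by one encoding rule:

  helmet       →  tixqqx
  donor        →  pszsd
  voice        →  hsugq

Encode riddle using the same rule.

dmphxi

Shifts by position in helmet: pos 0: h→t (+12), pos 1: e→i (+4), pos 2: l→x (+12), pos 3: m→q (+4) — repeating every 2. A repeating key of period 2 is used — shifts +12, +4 over and over.
On riddle: r+12=d, i+4=m, d+12=p, d+4=h, l+12=x, e+4=i.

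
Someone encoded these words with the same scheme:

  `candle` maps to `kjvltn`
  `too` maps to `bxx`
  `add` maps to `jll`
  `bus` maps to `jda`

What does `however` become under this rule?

The shift depends on letter class: consonant c→k is +8, but vowel a→j is +9. The rule splits by letter class: vowels +9, consonants +8.
On however: h(cons)+8=p, o(vowel)+9=x, w(cons)+8=e, e(vowel)+9=n, v(cons)+8=d, e(vowel)+9=n, r(cons)+8=z.

pxendnz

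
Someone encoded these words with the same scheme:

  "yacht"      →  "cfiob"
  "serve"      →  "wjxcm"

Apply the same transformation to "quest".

uzkzb

In yacht: y→c is +4, a→f is +5, c→i is +6, h→o is +7 — the shift increases by 1 each position. Letter i (0-indexed) is shifted by i+4, so successive shifts are 4, 5, 6, ….
For quest: q+4=u, u+5=z, e+6=k, s+7=z, t+8=b.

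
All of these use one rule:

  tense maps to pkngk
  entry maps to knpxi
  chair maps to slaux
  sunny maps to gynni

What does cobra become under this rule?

swjxa

t(19)→p(15) and e(4)→k(10) fit y≡9x+0 (mod 26); the inverse of 9 mod 26 is 3. Each letter's alphabet position (a=0..z=25) is mapped through 9·x+0 mod 26 — an affine cipher.
For cobra: c(2)→9·2+0≡18=s; o(14)→9·14+0≡22=w; b(1)→9·1+0≡9=j; r(17)→9·17+0≡23=x; a(0)→9·0+0≡0=a (all mod 26).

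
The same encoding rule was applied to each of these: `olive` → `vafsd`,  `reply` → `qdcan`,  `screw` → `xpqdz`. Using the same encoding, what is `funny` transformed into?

kloon

Each letter's alphabet position (a=0..z=25) is mapped through 7·x+1 mod 26 — an affine cipher.
Applying it to funny: f(5)→7·5+1≡10=k; u(20)→7·20+1≡11=l; n(13)→7·13+1≡14=o; n(13)→7·13+1≡14=o; y(24)→7·24+1≡13=n (all mod 26).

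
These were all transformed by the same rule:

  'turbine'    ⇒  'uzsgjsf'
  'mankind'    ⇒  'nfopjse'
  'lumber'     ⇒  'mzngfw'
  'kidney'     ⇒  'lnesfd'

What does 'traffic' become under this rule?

uwbkgnd

Shifts by position in turbine: pos 0: t→u (+1), pos 1: u→z (+5), pos 2: r→s (+1), pos 3: b→g (+5) — repeating every 2. It's a Vigenère-style cipher with numeric key [1,5]: position i shifts by key[i mod 2].
Applying it to traffic: t+1=u, r+5=w, a+1=b, f+5=k, f+1=g, i+5=n, c+1=d.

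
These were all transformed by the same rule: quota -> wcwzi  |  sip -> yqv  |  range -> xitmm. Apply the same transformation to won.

The shift depends on letter class: consonant q→w is +6, but vowel u→c is +8. The rule splits by letter class: vowels +8, consonants +6.
Applying it to won: w(cons)+6=c, o(vowel)+8=w, n(cons)+6=t.

cwt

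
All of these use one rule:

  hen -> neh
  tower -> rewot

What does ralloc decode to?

collar

The output letters match the input read backwards: hen reversed is neh. It's just the letters in reverse order.
Undoing it on ralloc: then reverse → collar.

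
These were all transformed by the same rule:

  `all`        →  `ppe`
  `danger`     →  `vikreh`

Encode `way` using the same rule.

The output letters match the input read backwards, each shifted +4: all reversed is lla. The word is reversed, then every letter is shifted forward by 4.
For way: reverse → yaw; then shift: y+4=c, a+4=e, w+4=a.

cea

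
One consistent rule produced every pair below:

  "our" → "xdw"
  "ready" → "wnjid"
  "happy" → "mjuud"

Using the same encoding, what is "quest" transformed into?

Vowels shift forward by 9 and consonants shift forward by 5.
On quest: q(cons)+5=v, u(vowel)+9=d, e(vowel)+9=n, s(cons)+5=x, t(cons)+5=y.

vdnxy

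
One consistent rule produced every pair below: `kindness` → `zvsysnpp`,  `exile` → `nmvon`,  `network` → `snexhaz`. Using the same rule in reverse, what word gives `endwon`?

temple

k(10)→z(25) and i(8)→v(21) fit y≡15x+5 (mod 26); the inverse of 15 mod 26 is 7. Treating letters as 0–25, the rule is x ↦ 15x + 5 (mod 26).
Undoing it on endwon: e(4)→7·(4−5)≡19=t; n(13)→7·(13−5)≡4=e; d(3)→7·(3−5)≡12=m; w(22)→7·(22−5)≡15=p; o(14)→7·(14−5)≡11=l; n(13)→7·(13−5)≡4=e (all mod 26).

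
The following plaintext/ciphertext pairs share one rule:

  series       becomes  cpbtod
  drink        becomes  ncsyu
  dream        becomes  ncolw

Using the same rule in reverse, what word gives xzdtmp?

notice

It's a Vigenère-style cipher with numeric key [10,11]: position i shifts by key[i mod 2].
Reversing it on xzdtmp: x−10=n, z−11=o, d−10=t, t−11=i, m−10=c, p−11=e.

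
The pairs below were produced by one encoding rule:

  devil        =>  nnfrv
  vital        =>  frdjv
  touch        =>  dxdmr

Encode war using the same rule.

gjb

The shift depends on letter class: consonant d→n is +10, but vowel e→n is +9. Vowels shift forward by 9 and consonants shift forward by 10.
Applying it to war: w(cons)+10=g, a(vowel)+9=j, r(cons)+10=b.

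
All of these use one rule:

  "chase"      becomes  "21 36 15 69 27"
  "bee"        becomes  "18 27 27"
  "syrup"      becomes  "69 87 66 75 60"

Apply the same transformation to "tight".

c(#3)→21 and h(#8)→36: differences scale by 3, so n = 3·pos + 12. Each letter becomes 3×(its alphabet position, a=1..z=26) + 12.
On tight: t=20→72, i=9→39, g=7→33, h=8→36, t=20→72.

72 39 33 36 72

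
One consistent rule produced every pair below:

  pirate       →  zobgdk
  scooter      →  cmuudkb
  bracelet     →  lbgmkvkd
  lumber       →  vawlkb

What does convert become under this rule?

The rule splits by letter class: vowels +6, consonants +10.
On convert: c(cons)+10=m, o(vowel)+6=u, n(cons)+10=x, v(cons)+10=f, e(vowel)+6=k, r(cons)+10=b, t(cons)+10=d.

muxfkbd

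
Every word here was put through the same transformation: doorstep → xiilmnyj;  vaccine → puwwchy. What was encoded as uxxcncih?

addition

It's a constant shift of +20 (ROT20).
Undoing it on uxxcncih: u−20=a, x−20=d, x−20=d, c−20=i, n−20=t, c−20=i, i−20=o, h−20=n.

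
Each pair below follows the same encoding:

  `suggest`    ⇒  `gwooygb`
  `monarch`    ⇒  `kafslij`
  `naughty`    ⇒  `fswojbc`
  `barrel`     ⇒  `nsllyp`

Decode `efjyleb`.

s(18)→g(6) and u(20)→w(22) fit y≡21x+18 (mod 26); the inverse of 21 mod 26 is 5. This is an affine cipher: with a=0,…,z=25, each position x becomes (21x+18) mod 26.
Undoing it on efjyleb: e(4)→5·(4−18)≡8=i; f(5)→5·(5−18)≡13=n; j(9)→5·(9−18)≡7=h; y(24)→5·(24−18)≡4=e; l(11)→5·(11−18)≡17=r; e(4)→5·(4−18)≡8=i; b(1)→5·(1−18)≡19=t (all mod 26).

inherit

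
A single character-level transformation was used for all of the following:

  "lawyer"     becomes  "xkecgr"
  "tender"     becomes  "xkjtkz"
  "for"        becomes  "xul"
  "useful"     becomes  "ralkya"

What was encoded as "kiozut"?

notice

The output letters match the input read backwards, each shifted +6: lawyer reversed is reywal. The word is reversed, then every letter is shifted forward by 6.
Reversing it on kiozut: shift back: k−6=e, i−6=c, o−6=i, z−6=t, u−6=o, t−6=n → eciton; then reverse → notice.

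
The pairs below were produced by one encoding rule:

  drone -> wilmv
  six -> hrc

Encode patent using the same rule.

Each letter is replaced by its mirror in the alphabet: a↔z, b↔y, c↔x, and so on (the Atbash cipher).
For patent: p↔k, a↔z, t↔g, e↔v, n↔m, t↔g.

kzgvmg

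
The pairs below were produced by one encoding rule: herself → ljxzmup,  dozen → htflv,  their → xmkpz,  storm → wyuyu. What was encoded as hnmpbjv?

digital

In herself: h→l is +4, e→j is +5, r→x is +6, s→z is +7 — the shift increases by 1 each position. The shift increases by 1 at each position, starting from +4: 4, 5, 6, ….
Reversing it on hnmpbjv: h−4=d, n−5=i, m−6=g, p−7=i, b−8=t, j−9=a, v−10=l.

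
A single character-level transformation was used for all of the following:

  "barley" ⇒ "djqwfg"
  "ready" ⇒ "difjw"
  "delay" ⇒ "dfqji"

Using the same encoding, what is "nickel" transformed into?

qjphns

Two steps: reverse the string, then apply a Caesar shift of +5.
On nickel: reverse → lekcin; then shift: l+5=q, e+5=j, k+5=p, c+5=h, i+5=n, n+5=s.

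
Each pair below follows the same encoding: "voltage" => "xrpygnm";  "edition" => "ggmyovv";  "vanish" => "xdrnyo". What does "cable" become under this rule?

edfqk

In voltage: v→x is +2, o→r is +3, l→p is +4, t→y is +5 — the shift increases by 1 each position. Each letter shifts forward by (position + 2), i.e. 2, 3, 4, … — the shift grows by one for each successive letter.
For cable: c+2=e, a+3=d, b+4=f, l+5=q, e+6=k.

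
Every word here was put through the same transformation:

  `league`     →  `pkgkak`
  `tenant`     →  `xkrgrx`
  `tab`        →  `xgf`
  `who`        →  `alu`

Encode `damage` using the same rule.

hgqgkk

The shift depends on letter class: consonant l→p is +4, but vowel e→k is +6. The rule splits by letter class: vowels +6, consonants +4.
Applying it to damage: d(cons)+4=h, a(vowel)+6=g, m(cons)+4=q, a(vowel)+6=g, g(cons)+4=k, e(vowel)+6=k.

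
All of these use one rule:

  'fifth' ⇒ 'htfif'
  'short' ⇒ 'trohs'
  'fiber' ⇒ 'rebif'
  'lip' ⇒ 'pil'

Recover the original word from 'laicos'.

It's just the letters in reverse order.
Undoing it on laicos: then reverse → social.

social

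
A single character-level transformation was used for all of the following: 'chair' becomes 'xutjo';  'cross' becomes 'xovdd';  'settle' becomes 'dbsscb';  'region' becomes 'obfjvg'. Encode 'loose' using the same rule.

cvvdb

c(2)→x(23) and h(7)→u(20) fit y≡15x+19 (mod 26); the inverse of 15 mod 26 is 7. Treating letters as 0–25, the rule is x ↦ 15x + 19 (mod 26).
On loose: l(11)→15·11+19≡2=c; o(14)→15·14+19≡21=v; o(14)→15·14+19≡21=v; s(18)→15·18+19≡3=d; e(4)→15·4+19≡1=b (all mod 26).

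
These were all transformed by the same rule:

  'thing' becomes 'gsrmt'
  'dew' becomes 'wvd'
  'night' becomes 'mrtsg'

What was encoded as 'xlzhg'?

coast

Each pair mirrors across the alphabet (t↔g, h↔s, i↔r): positions sum to 25. Letters are reflected about the middle of the alphabet (position → 25−position): Atbash.
Reversing it on xlzhg: x↔c, l↔o, z↔a, h↔s, g↔t.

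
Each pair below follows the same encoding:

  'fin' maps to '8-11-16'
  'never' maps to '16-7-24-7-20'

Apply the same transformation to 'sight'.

21-11-9-10-22

f is letter #6 and maps to 8: an offset of 2. Each letter is replaced by its alphabet position (a=1..z=26) + 2.
Applying it to sight: s=19→21, i=9→11, g=7→9, h=8→10, t=20→22.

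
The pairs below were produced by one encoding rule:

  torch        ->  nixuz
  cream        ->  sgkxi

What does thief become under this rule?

lkonz

The output letters match the input read backwards, each shifted +6: torch reversed is hcrot. Read the word backwards and shift each letter +6.
Applying it to thief: reverse → feiht; then shift: f+6=l, e+6=k, i+6=o, h+6=n, t+6=z.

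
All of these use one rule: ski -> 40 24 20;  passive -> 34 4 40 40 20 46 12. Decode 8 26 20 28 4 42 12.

climate

s(#19)→40 and k(#11)→24: differences scale by 2, so n = 2·pos + 2. The formula is n = 2×(alphabet index, a=1) + 2.
Undoing it on 8 26 20 28 4 42 12: 8→(8−2)÷2=3=c, 26→(26−2)÷2=12=l, 20→(20−2)÷2=9=i, 28→(28−2)÷2=13=m, 4→(4−2)÷2=1=a, 42→(42−2)÷2=20=t, 12→(12−2)÷2=5=e.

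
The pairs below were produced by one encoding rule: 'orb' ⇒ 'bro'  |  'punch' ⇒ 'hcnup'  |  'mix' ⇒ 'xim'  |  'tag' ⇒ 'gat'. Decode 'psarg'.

The output letters match the input read backwards: orb reversed is bro. The word is simply reversed.
Undoing it on psarg: then reverse → grasp.

grasp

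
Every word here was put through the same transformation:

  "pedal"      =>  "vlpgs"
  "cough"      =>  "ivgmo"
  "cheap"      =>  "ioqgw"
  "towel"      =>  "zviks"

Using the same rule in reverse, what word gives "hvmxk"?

board

Shifts by position in pedal: pos 0: p→v (+6), pos 1: e→l (+7), pos 2: d→p (+12), pos 3: a→g (+6), pos 4: l→s (+7) — repeating every 3. The shifts repeat in a cycle of length 3: positions 0,1,… shift by +6, +7, +12, then the pattern repeats.
Undoing it on hvmxk: h−6=b, v−7=o, m−12=a, x−6=r, k−7=d.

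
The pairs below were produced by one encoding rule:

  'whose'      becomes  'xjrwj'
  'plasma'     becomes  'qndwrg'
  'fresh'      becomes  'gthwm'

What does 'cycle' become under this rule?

dafpj

In whose: w→x is +1, h→j is +2, o→r is +3, s→w is +4 — the shift increases by 1 each position. Letter i (0-indexed) is shifted by i+1, so successive shifts are 1, 2, 3, ….
On cycle: c+1=d, y+2=a, c+3=f, l+4=p, e+5=j.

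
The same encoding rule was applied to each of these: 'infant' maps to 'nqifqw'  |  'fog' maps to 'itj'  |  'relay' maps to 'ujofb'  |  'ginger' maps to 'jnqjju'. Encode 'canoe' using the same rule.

ffqtj

The shift depends on letter class: consonant n→q is +3, but vowel i→n is +5. Two shifts are in play — +5 for a/e/i/o/u, +3 for every other letter.
On canoe: c(cons)+3=f, a(vowel)+5=f, n(cons)+3=q, o(vowel)+5=t, e(vowel)+5=j.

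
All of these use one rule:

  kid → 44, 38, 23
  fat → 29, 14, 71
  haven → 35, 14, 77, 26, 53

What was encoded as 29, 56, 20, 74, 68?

focus

k(#11)→44 and i(#9)→38: differences scale by 3, so n = 3·pos + 11. The formula is n = 3×(alphabet index, a=1) + 11.
Decoding 29, 56, 20, 74, 68: 29→(29−11)÷3=6=f, 56→(56−11)÷3=15=o, 20→(20−11)÷3=3=c, 74→(74−11)÷3=21=u, 68→(68−11)÷3=19=s.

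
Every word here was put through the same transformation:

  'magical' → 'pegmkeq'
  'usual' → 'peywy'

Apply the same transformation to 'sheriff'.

jjmvilw

Two steps: reverse the string, then apply a Caesar shift of +4.
On sheriff: reverse → ffirehs; then shift: f+4=j, f+4=j, i+4=m, r+4=v, e+4=i, h+4=l, s+4=w.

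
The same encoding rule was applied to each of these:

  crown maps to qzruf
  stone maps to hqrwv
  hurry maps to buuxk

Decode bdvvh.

Two steps: reverse the string, then apply a Caesar shift of +3.
Reversing it on bdvvh: shift back: b−3=y, d−3=a, v−3=s, v−3=s, h−3=e → yasse; then reverse → essay.

essay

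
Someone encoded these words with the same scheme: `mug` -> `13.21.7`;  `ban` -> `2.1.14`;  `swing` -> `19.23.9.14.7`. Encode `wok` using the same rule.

23.15.11

m is letter #13 and maps to 13: an offset of 0. Each letter is replaced by its alphabet position (a=1, b=2, …, z=26).
Applying it to wok: w=23→23, o=15→15, k=11→11.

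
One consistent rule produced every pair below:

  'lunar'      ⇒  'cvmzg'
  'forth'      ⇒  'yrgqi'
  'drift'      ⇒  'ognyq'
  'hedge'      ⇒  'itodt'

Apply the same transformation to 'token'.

l(11)→c(2) and u(20)→v(21) fit y≡5x+25 (mod 26); the inverse of 5 mod 26 is 21. Treating letters as 0–25, the rule is x ↦ 5x + 25 (mod 26).
On token: t(19)→5·19+25≡16=q; o(14)→5·14+25≡17=r; k(10)→5·10+25≡23=x; e(4)→5·4+25≡19=t; n(13)→5·13+25≡12=m (all mod 26).

qrxtm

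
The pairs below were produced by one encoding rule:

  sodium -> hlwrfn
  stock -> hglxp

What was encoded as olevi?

Each pair mirrors across the alphabet (s↔h, o↔l, d↔w): positions sum to 25. This is the alphabet-reversal cipher (Atbash): a becomes z, b becomes y, etc.
Undoing it on olevi: o↔l, l↔o, e↔v, v↔e, i↔r.

lover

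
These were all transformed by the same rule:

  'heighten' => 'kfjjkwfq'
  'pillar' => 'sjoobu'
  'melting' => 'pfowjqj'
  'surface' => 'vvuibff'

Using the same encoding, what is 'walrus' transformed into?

The shift depends on letter class: consonant h→k is +3, but vowel e→f is +1. Two shifts are in play — +1 for a/e/i/o/u, +3 for every other letter.
On walrus: w(cons)+3=z, a(vowel)+1=b, l(cons)+3=o, r(cons)+3=u, u(vowel)+1=v, s(cons)+3=v.

zbouvv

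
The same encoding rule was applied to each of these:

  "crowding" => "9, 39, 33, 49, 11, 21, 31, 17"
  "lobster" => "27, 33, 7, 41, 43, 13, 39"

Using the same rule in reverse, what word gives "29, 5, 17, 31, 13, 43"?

c(#3)→9 and r(#18)→39: differences scale by 2, so n = 2·pos + 3. With a=1..z=26, the number is 2·pos + 3.
Decoding 29, 5, 17, 31, 13, 43: 29→(29−3)÷2=13=m, 5→(5−3)÷2=1=a, 17→(17−3)÷2=7=g, 31→(31−3)÷2=14=n, 13→(13−3)÷2=5=e, 43→(43−3)÷2=20=t.

magnet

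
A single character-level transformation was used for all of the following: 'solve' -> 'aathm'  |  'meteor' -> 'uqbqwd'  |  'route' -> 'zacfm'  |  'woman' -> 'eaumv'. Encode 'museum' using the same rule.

ugaqcy

Shifts by position in solve: pos 0: s→a (+8), pos 1: o→a (+12), pos 2: l→t (+8), pos 3: v→h (+12) — repeating every 2. It's a Vigenère-style cipher with numeric key [8,12]: position i shifts by key[i mod 2].
Applying it to museum: m+8=u, u+12=g, s+8=a, e+12=q, u+8=c, m+12=y.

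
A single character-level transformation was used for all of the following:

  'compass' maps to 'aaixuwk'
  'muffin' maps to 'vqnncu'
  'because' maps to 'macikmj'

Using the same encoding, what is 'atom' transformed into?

The output letters match the input read backwards, each shifted +8: compass reversed is ssapmoc. Read the word backwards and shift each letter +8.
For atom: reverse → mota; then shift: m+8=u, o+8=w, t+8=b, a+8=i.

uwbi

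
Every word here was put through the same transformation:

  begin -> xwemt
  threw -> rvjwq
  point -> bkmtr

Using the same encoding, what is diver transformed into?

b(1)→x(23) and e(4)→w(22) fit y≡17x+6 (mod 26); the inverse of 17 mod 26 is 23. Treating letters as 0–25, the rule is x ↦ 17x + 6 (mod 26).
For diver: d(3)→17·3+6≡5=f; i(8)→17·8+6≡12=m; v(21)→17·21+6≡25=z; e(4)→17·4+6≡22=w; r(17)→17·17+6≡9=j (all mod 26).

fmzwj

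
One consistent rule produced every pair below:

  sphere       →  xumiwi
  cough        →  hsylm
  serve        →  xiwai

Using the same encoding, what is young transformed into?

dsysl

The shift depends on letter class: consonant s→x is +5, but vowel e→i is +4. The rule splits by letter class: vowels +4, consonants +5.
Applying it to young: y(cons)+5=d, o(vowel)+4=s, u(vowel)+4=y, n(cons)+5=s, g(cons)+5=l.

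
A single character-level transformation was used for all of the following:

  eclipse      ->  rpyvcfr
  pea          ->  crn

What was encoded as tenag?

grant

It's a constant shift of +13 (ROT13).
Decoding tenag: t−13=g, e−13=r, n−13=a, a−13=n, g−13=t.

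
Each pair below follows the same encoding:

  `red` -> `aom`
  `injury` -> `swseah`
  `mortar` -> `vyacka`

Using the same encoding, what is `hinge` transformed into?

qswpo

Two shifts are in play — +10 for a/e/i/o/u, +9 for every other letter.
Applying it to hinge: h(cons)+9=q, i(vowel)+10=s, n(cons)+9=w, g(cons)+9=p, e(vowel)+10=o.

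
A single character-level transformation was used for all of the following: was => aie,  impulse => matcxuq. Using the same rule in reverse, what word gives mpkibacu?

The word is reversed, then every letter is shifted forward by 8.
Reversing it on mpkibacu: shift back: m−8=e, p−8=h, k−8=c, i−8=a, b−8=t, a−8=s, c−8=u, u−8=m → ehcatsum; then reverse → mustache.

mustache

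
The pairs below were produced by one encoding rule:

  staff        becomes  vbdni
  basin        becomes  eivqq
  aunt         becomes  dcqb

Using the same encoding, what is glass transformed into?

It's a Vigenère-style cipher with numeric key [3,8]: position i shifts by key[i mod 2].
For glass: g+3=j, l+8=t, a+3=d, s+8=a, s+3=v.

jtdav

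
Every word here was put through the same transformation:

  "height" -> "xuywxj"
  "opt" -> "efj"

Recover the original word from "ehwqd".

organ

Compare letters: h→x is +16, e→u is +16, i→y is +16 — a constant shift. It's a constant shift of +16 (ROT16).
Undoing it on ehwqd: e−16=o, h−16=r, w−16=g, q−16=a, d−16=n.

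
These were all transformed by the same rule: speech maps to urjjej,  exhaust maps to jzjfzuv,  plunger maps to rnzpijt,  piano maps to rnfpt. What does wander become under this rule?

The shift depends on letter class: consonant s→u is +2, but vowel e→j is +5. The rule splits by letter class: vowels +5, consonants +2.
On wander: w(cons)+2=y, a(vowel)+5=f, n(cons)+2=p, d(cons)+2=f, e(vowel)+5=j, r(cons)+2=t.

yfpfjt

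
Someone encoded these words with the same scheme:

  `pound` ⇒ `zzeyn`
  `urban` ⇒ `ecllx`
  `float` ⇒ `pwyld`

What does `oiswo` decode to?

A repeating key of period 2 is used — shifts +10, +11 over and over.
Reversing it on oiswo: o−10=e, i−11=x, s−10=i, w−11=l, o−10=e.

exile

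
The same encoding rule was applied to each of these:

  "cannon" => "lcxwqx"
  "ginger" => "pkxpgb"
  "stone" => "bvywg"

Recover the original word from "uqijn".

Shifts by position in cannon: pos 0: c→l (+9), pos 1: a→c (+2), pos 2: n→x (+10), pos 3: n→w (+9), pos 4: o→q (+2), pos 5: n→x (+10) — repeating every 3. The shifts repeat in a cycle of length 3: positions 0,1,… shift by +9, +2, +10, then the pattern repeats.
Undoing it on uqijn: u−9=l, q−2=o, i−10=y, j−9=a, n−2=l.

loyal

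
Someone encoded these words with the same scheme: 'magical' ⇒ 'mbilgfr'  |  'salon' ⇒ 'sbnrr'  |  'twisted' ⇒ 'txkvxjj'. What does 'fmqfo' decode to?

In magical: m→m is +0, a→b is +1, g→i is +2, i→l is +3 — the shift increases by 1 each position. Letter i (0-indexed) is shifted by i+0, so successive shifts are 0, 1, 2, ….
Decoding fmqfo: f−0=f, m−1=l, q−2=o, f−3=c, o−4=k.

flock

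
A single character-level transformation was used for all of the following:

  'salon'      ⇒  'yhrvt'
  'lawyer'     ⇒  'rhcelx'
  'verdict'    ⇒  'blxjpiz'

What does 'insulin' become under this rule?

The shift depends on letter class: consonant s→y is +6, but vowel a→h is +7. Vowels shift forward by 7 and consonants shift forward by 6.
Applying it to insulin: i(vowel)+7=p, n(cons)+6=t, s(cons)+6=y, u(vowel)+7=b, l(cons)+6=r, i(vowel)+7=p, n(cons)+6=t.

ptybrpt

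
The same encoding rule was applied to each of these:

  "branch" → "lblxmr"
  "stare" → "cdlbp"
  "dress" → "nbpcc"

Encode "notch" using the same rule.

xzdmr

The shift depends on letter class: consonant b→l is +10, but vowel a→l is +11. Vowels shift forward by 11 and consonants shift forward by 10.
On notch: n(cons)+10=x, o(vowel)+11=z, t(cons)+10=d, c(cons)+10=m, h(cons)+10=r.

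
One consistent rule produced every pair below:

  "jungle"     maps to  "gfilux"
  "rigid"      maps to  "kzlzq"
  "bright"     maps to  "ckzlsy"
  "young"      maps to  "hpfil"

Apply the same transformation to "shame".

rsvbx

j(9)→g(6) and u(20)→f(5) fit y≡7x+21 (mod 26); the inverse of 7 mod 26 is 15. Each letter's alphabet position (a=0..z=25) is mapped through 7·x+21 mod 26 — an affine cipher.
For shame: s(18)→7·18+21≡17=r; h(7)→7·7+21≡18=s; a(0)→7·0+21≡21=v; m(12)→7·12+21≡1=b; e(4)→7·4+21≡23=x (all mod 26).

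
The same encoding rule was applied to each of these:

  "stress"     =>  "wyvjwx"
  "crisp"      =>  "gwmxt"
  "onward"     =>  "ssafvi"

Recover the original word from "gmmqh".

child

It's a Vigenère-style cipher with numeric key [4,5]: position i shifts by key[i mod 2].
Undoing it on gmmqh: g−4=c, m−5=h, m−4=i, q−5=l, h−4=d.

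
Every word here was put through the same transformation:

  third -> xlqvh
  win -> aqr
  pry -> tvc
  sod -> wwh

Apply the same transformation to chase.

gliwm

Vowels shift forward by 8 and consonants shift forward by 4.
On chase: c(cons)+4=g, h(cons)+4=l, a(vowel)+8=i, s(cons)+4=w, e(vowel)+8=m.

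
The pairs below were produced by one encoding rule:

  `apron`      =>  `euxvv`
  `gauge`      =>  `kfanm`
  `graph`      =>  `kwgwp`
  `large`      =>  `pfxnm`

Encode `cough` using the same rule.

gtanp

In apron: a→e is +4, p→u is +5, r→x is +6, o→v is +7 — the shift increases by 1 each position. Each letter shifts forward by (position + 4), i.e. 4, 5, 6, … — the shift grows by one for each successive letter.
Applying it to cough: c+4=g, o+5=t, u+6=a, g+7=n, h+8=p.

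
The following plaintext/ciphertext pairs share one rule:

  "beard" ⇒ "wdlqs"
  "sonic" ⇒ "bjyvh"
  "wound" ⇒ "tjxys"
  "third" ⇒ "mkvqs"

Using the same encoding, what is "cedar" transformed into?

Each letter's alphabet position (a=0..z=25) is mapped through 11·x+11 mod 26 — an affine cipher.
Applying it to cedar: c(2)→11·2+11≡7=h; e(4)→11·4+11≡3=d; d(3)→11·3+11≡18=s; a(0)→11·0+11≡11=l; r(17)→11·17+11≡16=q (all mod 26).

hdslq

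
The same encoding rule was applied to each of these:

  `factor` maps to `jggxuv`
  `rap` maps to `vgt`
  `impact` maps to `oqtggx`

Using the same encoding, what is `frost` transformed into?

jvuwx

The rule splits by letter class: vowels +6, consonants +4.
For frost: f(cons)+4=j, r(cons)+4=v, o(vowel)+6=u, s(cons)+4=w, t(cons)+4=x.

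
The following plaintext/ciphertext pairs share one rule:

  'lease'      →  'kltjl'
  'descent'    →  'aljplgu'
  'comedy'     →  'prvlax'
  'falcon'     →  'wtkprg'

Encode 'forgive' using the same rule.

Each letter's alphabet position (a=0..z=25) is mapped through 11·x+19 mod 26 — an affine cipher.
For forgive: f(5)→11·5+19≡22=w; o(14)→11·14+19≡17=r; r(17)→11·17+19≡24=y; g(6)→11·6+19≡7=h; i(8)→11·8+19≡3=d; v(21)→11·21+19≡16=q; e(4)→11·4+19≡11=l (all mod 26).

wryhdql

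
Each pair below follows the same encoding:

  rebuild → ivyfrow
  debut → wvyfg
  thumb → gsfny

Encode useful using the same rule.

fhvufo

Each letter is replaced by its mirror in the alphabet: a↔z, b↔y, c↔x, and so on (the Atbash cipher).
Applying it to useful: u↔f, s↔h, e↔v, f↔u, u↔f, l↔o.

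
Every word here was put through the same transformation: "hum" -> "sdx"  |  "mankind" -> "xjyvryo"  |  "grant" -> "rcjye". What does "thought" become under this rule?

The rule splits by letter class: vowels +9, consonants +11.
For thought: t(cons)+11=e, h(cons)+11=s, o(vowel)+9=x, u(vowel)+9=d, g(cons)+11=r, h(cons)+11=s, t(cons)+11=e.

esxdrse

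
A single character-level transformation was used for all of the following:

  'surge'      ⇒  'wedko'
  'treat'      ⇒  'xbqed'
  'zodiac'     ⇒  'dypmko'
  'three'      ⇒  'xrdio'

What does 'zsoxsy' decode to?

Shifts by position in surge: pos 0: s→w (+4), pos 1: u→e (+10), pos 2: r→d (+12), pos 3: g→k (+4), pos 4: e→o (+10) — repeating every 3. The shifts repeat in a cycle of length 3: positions 0,1,… shift by +4, +10, +12, then the pattern repeats.
Reversing it on zsoxsy: z−4=v, s−10=i, o−12=c, x−4=t, s−10=i, y−12=m.

victim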